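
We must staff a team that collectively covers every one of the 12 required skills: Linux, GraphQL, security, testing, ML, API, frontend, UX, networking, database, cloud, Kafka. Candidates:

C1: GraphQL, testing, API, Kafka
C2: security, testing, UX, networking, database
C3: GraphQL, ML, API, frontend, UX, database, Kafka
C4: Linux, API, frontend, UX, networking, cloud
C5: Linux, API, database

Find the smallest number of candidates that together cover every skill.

C2, C3, C4 together cover {Linux, GraphQL, security, testing, ML, API, frontend, UX, networking, database, cloud, Kafka} — every skill.
No 2 of the 5 candidates cover everything (all 10 pairs fall short), so 3 is minimum.

3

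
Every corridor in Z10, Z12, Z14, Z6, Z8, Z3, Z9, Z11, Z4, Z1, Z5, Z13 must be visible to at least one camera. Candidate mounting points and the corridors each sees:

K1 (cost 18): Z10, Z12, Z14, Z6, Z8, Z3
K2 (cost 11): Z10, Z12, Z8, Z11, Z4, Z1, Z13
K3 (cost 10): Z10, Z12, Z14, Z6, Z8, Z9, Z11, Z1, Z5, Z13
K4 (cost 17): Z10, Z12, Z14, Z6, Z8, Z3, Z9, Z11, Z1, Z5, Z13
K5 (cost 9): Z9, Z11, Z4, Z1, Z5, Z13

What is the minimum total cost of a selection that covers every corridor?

26

K4, K5 cover every corridor at cost 17 + 9 = 26.
Any cover uses at least 2 camera mounts; among all covering selections none totals below 26.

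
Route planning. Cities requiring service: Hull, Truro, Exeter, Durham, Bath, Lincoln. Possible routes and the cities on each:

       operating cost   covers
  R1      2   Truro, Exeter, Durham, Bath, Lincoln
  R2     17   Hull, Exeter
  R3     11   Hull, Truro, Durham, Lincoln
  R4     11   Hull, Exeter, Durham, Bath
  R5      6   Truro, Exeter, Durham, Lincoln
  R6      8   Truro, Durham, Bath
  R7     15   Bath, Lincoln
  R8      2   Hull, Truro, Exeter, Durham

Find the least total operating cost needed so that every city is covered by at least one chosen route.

R1, R8 cover every city at operating cost 2 + 2 = 4.
Any cover uses at least 2 routes; among all covering selections none totals below 4.

4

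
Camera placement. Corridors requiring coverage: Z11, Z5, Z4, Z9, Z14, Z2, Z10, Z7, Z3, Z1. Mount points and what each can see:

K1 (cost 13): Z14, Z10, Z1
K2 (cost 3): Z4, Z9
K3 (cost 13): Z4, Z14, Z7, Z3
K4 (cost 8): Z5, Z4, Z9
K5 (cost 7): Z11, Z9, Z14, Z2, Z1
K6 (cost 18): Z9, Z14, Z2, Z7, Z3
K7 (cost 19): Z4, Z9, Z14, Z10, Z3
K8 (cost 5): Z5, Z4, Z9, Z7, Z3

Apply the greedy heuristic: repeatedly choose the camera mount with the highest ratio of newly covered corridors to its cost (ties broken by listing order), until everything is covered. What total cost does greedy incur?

25

Pick 1: K8 adds 5 new (Z5, Z4, Z9, Z7, Z3) at cost 5 (ratio 5/5).
Pick 2: K5 adds 4 new (Z11, Z14, Z2, Z1) at cost 7 (ratio 4/7).
Pick 3: K1 adds 1 new (Z10) at cost 13 (ratio 1/13).
Greedy total cost: 5 + 7 + 13 = 25.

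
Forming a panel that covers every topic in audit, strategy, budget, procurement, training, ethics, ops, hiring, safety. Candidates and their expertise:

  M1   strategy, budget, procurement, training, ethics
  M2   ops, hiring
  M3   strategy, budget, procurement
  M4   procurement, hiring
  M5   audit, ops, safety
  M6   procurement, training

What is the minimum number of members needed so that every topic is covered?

3

M1, M2, M5 together cover {audit, strategy, budget, procurement, training, ethics, ops, hiring, safety} — every topic.
No 2 of the 6 members cover everything (all 15 pairs fall short), so 3 is minimum.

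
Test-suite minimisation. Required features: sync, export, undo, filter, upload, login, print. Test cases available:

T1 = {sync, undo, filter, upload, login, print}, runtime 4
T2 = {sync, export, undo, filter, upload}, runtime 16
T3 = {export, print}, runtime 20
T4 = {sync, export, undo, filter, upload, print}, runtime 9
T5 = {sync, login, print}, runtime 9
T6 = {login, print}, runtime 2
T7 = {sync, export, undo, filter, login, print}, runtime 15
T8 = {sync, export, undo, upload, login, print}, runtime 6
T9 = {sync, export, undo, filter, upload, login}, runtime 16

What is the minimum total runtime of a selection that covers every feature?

T1, T8 cover every feature at runtime 4 + 6 = 10.
Any cover uses at least 2 test cases; among all covering selections none totals below 10.

10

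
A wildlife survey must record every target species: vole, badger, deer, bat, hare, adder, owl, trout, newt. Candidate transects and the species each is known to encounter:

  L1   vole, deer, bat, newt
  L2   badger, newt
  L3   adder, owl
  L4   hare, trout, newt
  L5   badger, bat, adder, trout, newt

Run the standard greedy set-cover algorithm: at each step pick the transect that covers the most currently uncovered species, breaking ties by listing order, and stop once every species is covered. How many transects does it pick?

Pick 1: L5 covers 5 new species (badger, bat, adder, trout, newt).
Pick 2: L1 covers 2 new species (vole, deer).
Pick 3: L3 covers 1 new species (owl).
Pick 4: L4 covers 1 new species (hare).
Greedy uses 4 transects.

4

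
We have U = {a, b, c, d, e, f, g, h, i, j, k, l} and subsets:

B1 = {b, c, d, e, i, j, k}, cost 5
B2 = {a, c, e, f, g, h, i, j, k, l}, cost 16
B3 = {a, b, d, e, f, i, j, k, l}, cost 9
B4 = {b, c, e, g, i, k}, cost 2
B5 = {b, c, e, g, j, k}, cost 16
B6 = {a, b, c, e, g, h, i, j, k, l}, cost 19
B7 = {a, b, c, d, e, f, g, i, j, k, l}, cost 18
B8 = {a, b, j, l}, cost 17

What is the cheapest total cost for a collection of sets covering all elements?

21

B1, B2 cover every element at cost 5 + 16 = 21.
Any cover uses at least 2 sets; among all covering selections none totals below 21.
Greedy by coverage-per-cost would pick B4, B3, B2 for 27 — worse than the optimum 21.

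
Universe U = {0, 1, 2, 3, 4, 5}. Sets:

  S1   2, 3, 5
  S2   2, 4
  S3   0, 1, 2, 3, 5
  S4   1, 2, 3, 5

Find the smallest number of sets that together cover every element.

S2, S3 together cover {0, 1, 2, 3, 4, 5} — every element.
No single set contains all 6 elements, so 2 is optimal.

2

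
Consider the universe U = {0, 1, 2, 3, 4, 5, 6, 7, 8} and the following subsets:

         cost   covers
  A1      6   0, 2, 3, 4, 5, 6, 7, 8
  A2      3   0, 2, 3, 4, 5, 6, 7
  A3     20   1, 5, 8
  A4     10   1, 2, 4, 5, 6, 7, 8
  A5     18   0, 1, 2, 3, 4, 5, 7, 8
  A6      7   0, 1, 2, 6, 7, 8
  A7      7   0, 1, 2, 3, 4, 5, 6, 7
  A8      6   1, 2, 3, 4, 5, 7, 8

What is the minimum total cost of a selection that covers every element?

A2, A8 cover every element at cost 3 + 6 = 9.
Any cover uses at least 2 sets; among all covering selections none totals below 9.

9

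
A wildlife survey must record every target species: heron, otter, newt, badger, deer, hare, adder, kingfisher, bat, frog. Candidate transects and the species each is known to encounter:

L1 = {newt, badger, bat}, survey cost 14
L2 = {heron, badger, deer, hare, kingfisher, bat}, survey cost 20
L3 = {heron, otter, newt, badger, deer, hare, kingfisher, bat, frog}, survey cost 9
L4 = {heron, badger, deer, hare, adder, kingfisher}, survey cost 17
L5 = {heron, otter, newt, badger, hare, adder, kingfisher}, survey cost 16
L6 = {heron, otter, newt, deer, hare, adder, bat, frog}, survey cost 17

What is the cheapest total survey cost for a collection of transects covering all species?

25

L3, L5 cover every species at survey cost 9 + 16 = 25.
Any cover uses at least 2 transects; among all covering selections none totals below 25.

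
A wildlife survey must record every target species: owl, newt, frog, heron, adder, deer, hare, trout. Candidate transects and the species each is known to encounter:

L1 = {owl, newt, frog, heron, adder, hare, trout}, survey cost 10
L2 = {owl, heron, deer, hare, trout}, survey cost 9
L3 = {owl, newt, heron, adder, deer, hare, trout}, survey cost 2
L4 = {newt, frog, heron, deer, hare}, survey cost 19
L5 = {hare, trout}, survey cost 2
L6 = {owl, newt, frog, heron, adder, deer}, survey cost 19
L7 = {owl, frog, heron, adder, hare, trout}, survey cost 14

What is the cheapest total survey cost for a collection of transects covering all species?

L1, L3 cover every species at survey cost 10 + 2 = 12.
Any cover uses at least 2 transects; among all covering selections none totals below 12.

12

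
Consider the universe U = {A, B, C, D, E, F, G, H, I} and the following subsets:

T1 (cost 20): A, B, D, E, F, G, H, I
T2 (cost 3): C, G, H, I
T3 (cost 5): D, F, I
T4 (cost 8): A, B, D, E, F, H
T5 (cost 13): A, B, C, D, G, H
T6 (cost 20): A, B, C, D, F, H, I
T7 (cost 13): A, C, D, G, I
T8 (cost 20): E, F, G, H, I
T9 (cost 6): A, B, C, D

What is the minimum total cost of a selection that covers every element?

T2, T4 cover every element at cost 3 + 8 = 11.
Any cover uses at least 2 sets; among all covering selections none totals below 11.

11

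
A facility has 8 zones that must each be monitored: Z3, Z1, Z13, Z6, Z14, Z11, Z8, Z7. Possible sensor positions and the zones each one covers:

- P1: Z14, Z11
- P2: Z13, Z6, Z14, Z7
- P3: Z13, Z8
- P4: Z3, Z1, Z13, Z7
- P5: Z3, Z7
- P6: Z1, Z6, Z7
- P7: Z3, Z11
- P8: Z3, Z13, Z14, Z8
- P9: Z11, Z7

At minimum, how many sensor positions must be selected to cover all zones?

3

P1, P6, P8 together cover {Z3, Z1, Z13, Z6, Z14, Z11, Z8, Z7} — every zone.
No 2 of the 9 sensor positions cover everything (all 36 pairs fall short), so 3 is minimum.
Greedy (largest uncovered first) would take P2, P4, P1, P3 — 4 sensor positions — but 3 suffice.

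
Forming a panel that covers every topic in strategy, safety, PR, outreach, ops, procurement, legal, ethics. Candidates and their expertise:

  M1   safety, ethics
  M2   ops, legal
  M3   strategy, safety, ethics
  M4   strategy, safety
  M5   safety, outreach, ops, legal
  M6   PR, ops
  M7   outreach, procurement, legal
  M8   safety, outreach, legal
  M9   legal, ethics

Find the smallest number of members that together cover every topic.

M3, M6, M7 together cover {strategy, safety, PR, outreach, ops, procurement, legal, ethics} — every topic.
No 2 of the 9 members cover everything (all 36 pairs fall short), so 3 is minimum.
Greedy (largest uncovered first) would take M5, M3, M6, M7 — 4 members — but 3 suffice.

3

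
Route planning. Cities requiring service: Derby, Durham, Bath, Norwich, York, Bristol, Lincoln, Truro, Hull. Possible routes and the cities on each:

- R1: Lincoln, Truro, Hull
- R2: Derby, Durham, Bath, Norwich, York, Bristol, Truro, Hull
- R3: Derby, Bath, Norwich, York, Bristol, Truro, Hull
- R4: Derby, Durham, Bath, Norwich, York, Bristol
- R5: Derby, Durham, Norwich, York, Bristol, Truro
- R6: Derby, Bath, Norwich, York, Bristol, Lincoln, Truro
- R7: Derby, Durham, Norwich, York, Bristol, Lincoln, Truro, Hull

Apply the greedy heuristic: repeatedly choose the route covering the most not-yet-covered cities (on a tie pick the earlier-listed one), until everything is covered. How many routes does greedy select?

2

Pick 1: R2 covers 8 new cities (Derby, Durham, Bath, Norwich, York, Bristol, Truro, Hull).
Pick 2: R1 covers 1 new cities (Lincoln).
Greedy uses 2 routes.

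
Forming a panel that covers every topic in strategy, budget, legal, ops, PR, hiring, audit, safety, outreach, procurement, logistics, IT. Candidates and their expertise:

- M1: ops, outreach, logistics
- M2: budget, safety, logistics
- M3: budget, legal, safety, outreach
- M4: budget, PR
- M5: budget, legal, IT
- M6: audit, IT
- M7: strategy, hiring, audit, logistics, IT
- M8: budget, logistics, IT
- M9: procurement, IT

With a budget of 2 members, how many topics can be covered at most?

9

Choosing M3, M7 covers {strategy, budget, legal, hiring, audit, safety, outreach, logistics, IT} — 9 topics.
No choice of 2 members does better; here ops, PR, procurement are left uncovered.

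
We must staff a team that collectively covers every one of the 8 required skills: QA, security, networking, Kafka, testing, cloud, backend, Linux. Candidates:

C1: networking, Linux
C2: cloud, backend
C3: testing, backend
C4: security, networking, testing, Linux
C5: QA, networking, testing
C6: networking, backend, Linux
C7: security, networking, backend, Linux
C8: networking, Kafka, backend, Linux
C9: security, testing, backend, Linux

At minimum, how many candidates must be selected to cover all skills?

4

C2, C4, C5, C8 together cover {QA, security, networking, Kafka, testing, cloud, backend, Linux} — every skill.
No 3 of the 9 candidates cover everything (all 84 triples fall short), so 4 is minimum.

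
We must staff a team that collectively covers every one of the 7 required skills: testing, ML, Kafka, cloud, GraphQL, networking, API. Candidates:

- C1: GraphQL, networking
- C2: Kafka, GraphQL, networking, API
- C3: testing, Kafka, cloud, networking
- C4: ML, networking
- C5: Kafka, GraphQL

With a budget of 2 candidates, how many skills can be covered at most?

Choosing C2, C3 covers {testing, Kafka, cloud, GraphQL, networking, API} — 6 skills.
No choice of 2 candidates does better; here ML is left uncovered.

6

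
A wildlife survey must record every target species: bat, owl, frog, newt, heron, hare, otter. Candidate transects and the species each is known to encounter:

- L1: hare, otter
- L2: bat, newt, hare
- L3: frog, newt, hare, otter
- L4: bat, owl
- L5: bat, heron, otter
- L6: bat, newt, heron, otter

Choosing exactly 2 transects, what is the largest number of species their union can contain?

6

Choosing L3, L4 covers {bat, owl, frog, newt, hare, otter} — 6 species.
No choice of 2 transects does better; here heron is left uncovered.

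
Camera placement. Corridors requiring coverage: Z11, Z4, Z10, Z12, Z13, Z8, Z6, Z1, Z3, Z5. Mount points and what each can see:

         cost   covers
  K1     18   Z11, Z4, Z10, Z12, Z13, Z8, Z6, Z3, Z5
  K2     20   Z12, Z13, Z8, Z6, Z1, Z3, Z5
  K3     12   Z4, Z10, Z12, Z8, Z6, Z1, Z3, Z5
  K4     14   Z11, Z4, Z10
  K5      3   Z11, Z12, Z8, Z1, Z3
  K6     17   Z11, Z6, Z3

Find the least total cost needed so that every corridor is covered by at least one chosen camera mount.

K1, K5 cover every corridor at cost 18 + 3 = 21.
Any cover uses at least 2 camera mounts; among all covering selections none totals below 21.
Greedy by coverage-per-cost would pick K5, K3, K1 for 33 — worse than the optimum 21.

21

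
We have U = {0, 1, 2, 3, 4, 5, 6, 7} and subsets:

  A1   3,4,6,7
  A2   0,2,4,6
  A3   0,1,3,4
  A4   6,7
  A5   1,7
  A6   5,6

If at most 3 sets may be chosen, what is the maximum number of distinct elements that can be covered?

7

Choosing A1, A2, A3 covers {0, 1, 2, 3, 4, 6, 7} — 7 elements.
No choice of 3 sets does better; here 5 is left uncovered.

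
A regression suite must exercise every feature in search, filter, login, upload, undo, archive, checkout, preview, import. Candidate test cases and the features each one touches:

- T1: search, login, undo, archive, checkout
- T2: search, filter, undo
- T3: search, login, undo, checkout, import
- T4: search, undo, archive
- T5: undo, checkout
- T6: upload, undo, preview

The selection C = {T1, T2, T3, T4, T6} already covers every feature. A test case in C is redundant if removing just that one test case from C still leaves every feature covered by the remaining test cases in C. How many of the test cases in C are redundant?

Drop T1: the rest still cover every feature — redundant.
Drop T2: filter uncovered — not redundant.
Drop T3: import uncovered — not redundant.
Drop T4: the rest still cover every feature — redundant.
Drop T6: upload, preview uncovered — not redundant.
2 redundant: T1, T4.

2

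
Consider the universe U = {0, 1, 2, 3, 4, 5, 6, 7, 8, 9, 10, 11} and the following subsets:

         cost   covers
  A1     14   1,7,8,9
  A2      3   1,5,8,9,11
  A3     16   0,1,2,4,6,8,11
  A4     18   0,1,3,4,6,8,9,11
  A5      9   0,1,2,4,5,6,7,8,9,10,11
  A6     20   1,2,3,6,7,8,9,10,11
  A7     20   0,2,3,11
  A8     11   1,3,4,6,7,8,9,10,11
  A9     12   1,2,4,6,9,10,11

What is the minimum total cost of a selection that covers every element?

20

A5, A8 cover every element at cost 9 + 11 = 20.
Any cover uses at least 2 sets; among all covering selections none totals below 20.
Greedy by coverage-per-cost would pick A2, A5, A8 for 23 — worse than the optimum 20.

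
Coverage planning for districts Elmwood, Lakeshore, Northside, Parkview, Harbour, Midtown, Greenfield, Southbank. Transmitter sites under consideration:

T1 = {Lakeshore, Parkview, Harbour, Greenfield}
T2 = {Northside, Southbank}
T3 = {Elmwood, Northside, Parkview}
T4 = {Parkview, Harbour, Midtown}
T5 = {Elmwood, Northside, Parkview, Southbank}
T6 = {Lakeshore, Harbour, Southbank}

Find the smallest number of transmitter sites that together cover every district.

T1, T4, T5 together cover {Elmwood, Lakeshore, Northside, Parkview, Harbour, Midtown, Greenfield, Southbank} — every district.
No 2 of the 6 transmitter sites cover everything (all 15 pairs fall short), so 3 is minimum.

3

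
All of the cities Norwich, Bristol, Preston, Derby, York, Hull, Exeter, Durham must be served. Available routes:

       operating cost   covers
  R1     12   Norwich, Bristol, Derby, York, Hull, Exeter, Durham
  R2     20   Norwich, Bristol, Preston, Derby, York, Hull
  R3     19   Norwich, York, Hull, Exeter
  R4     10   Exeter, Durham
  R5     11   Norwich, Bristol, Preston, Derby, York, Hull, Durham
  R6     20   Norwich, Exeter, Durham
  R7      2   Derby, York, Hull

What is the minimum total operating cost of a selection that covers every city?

21

R4, R5 cover every city at operating cost 10 + 11 = 21.
Any cover uses at least 2 routes; among all covering selections none totals below 21.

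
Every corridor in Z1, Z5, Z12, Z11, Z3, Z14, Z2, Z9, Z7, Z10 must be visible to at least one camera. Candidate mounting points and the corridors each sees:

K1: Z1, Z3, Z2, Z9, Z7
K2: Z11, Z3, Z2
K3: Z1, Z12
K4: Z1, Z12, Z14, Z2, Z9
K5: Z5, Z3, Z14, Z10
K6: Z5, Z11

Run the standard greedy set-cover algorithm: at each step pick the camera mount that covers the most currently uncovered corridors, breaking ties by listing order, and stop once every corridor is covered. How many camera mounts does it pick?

Pick 1: K1 covers 5 new corridors (Z1, Z3, Z2, Z9, Z7).
Pick 2: K5 covers 3 new corridors (Z5, Z14, Z10).
Pick 3: K2 covers 1 new corridors (Z11).
Pick 4: K3 covers 1 new corridors (Z12).
Greedy uses 4 camera mounts.

4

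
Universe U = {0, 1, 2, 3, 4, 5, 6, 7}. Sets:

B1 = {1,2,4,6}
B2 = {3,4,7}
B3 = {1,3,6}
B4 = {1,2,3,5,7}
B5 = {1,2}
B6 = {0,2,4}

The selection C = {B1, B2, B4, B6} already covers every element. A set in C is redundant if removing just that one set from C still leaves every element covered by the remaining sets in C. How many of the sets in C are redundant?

1

Drop B1: 6 uncovered — not redundant.
Drop B2: the rest still cover every element — redundant.
Drop B4: 5 uncovered — not redundant.
Drop B6: 0 uncovered — not redundant.
1 redundant: B2.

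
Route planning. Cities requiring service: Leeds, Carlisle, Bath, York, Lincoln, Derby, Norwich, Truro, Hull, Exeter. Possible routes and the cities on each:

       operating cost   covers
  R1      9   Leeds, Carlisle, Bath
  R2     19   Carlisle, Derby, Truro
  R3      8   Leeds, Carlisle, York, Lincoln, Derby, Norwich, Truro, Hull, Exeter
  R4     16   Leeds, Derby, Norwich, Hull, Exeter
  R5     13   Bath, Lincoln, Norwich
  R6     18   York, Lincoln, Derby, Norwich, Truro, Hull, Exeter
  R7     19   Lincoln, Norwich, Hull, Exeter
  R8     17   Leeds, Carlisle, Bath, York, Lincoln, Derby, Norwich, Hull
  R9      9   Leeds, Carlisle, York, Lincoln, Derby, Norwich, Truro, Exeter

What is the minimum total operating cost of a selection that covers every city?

17

R1, R3 cover every city at operating cost 9 + 8 = 17.
Any cover uses at least 2 routes; among all covering selections none totals below 17.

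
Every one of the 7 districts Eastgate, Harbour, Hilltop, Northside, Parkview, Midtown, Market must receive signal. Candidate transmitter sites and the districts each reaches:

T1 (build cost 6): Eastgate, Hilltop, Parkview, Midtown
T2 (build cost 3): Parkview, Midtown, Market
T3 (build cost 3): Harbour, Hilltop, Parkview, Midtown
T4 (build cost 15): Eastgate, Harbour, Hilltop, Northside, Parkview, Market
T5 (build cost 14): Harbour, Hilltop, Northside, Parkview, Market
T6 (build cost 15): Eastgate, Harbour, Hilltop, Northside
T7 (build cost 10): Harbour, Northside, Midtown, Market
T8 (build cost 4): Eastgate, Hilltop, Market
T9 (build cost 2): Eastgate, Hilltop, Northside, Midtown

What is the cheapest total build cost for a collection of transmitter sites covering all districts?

T2, T3, T9 cover every district at build cost 3 + 3 + 2 = 8.
Any cover uses at least 2 transmitter sites; among all covering selections none totals below 8.

8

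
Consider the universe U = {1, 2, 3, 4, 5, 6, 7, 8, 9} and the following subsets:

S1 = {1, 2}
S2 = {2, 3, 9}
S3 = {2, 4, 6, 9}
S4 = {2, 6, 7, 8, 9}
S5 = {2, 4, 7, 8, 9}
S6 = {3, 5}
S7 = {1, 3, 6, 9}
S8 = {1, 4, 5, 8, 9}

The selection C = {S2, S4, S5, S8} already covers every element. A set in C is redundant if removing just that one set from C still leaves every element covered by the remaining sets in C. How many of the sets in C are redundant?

1

Drop S2: 3 uncovered — not redundant.
Drop S4: 6 uncovered — not redundant.
Drop S5: the rest still cover every element — redundant.
Drop S8: 1, 5 uncovered — not redundant.
1 redundant: S5.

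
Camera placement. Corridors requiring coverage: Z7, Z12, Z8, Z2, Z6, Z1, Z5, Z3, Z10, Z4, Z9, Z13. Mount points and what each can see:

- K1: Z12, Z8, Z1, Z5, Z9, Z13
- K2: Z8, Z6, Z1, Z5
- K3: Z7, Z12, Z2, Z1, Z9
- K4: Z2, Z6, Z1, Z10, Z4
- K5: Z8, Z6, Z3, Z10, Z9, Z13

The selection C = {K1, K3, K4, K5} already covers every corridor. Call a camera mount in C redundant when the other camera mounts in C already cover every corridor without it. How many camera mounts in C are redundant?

Drop K1: Z5 uncovered — not redundant.
Drop K3: Z7 uncovered — not redundant.
Drop K4: Z4 uncovered — not redundant.
Drop K5: Z3 uncovered — not redundant.
None of the camera mounts in C is redundant.

0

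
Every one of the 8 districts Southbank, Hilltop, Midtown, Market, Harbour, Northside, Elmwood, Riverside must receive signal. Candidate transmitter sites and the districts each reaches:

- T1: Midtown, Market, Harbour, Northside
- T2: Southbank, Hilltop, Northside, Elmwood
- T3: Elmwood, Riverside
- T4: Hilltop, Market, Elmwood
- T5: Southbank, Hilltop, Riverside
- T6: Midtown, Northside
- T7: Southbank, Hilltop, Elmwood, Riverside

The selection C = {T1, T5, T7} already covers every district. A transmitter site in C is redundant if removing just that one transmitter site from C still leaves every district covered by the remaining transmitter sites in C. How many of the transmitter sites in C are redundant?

Drop T1: Midtown, Market, Harbour, Northside uncovered — not redundant.
Drop T5: the rest still cover every district — redundant.
Drop T7: Elmwood uncovered — not redundant.
1 redundant: T5.

1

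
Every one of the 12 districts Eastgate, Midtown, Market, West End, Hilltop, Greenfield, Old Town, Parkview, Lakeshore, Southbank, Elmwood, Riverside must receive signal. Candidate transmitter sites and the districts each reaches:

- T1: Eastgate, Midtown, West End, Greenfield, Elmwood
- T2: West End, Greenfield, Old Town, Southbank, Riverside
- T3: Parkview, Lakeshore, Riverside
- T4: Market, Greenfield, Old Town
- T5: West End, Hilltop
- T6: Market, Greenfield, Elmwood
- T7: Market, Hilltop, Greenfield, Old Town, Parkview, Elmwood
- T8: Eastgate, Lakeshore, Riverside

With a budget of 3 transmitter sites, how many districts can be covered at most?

Choosing T1, T2, T7 covers {Eastgate, Midtown, Market, West End, Hilltop, Greenfield, Old Town, Parkview, Southbank, Elmwood, Riverside} — 11 districts.
No choice of 3 transmitter sites does better; here Lakeshore is left uncovered.

11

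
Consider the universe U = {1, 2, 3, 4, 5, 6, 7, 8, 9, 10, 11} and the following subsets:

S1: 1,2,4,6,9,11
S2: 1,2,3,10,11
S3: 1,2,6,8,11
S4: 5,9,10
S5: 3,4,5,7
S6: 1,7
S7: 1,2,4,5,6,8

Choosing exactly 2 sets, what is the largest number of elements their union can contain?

9

Choosing S1, S5 covers {1, 2, 3, 4, 5, 6, 7, 9, 11} — 9 elements.
No choice of 2 sets does better; here 8, 10 are left uncovered.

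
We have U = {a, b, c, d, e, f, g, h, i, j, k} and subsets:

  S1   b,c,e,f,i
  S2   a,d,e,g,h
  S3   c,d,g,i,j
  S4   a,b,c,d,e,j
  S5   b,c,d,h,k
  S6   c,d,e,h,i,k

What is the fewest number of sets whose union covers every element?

S1, S2, S3, S5 together cover {a, b, c, d, e, f, g, h, i, j, k} — every element.
No 3 of the 6 sets cover everything (all 20 triples fall short), so 4 is minimum.

4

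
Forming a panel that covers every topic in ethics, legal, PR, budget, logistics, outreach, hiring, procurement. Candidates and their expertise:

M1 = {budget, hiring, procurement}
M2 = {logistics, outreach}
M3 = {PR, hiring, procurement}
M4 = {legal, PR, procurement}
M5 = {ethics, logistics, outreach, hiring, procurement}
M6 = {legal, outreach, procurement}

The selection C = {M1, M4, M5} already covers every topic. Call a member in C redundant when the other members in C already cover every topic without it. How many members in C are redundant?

Drop M1: budget uncovered — not redundant.
Drop M4: legal, PR uncovered — not redundant.
Drop M5: ethics, logistics, outreach uncovered — not redundant.
None of the members in C is redundant.

0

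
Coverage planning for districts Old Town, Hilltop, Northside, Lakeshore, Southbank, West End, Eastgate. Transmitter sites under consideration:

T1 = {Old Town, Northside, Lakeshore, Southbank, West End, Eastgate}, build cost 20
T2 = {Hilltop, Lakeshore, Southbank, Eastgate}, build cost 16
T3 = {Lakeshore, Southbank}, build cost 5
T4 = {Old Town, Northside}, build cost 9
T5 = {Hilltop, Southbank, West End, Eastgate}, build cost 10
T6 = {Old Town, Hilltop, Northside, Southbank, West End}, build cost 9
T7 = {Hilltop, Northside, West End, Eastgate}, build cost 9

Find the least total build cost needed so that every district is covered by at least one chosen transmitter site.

T3, T4, T7 cover every district at build cost 5 + 9 + 9 = 23.
Any cover uses at least 2 transmitter sites; among all covering selections none totals below 23.

23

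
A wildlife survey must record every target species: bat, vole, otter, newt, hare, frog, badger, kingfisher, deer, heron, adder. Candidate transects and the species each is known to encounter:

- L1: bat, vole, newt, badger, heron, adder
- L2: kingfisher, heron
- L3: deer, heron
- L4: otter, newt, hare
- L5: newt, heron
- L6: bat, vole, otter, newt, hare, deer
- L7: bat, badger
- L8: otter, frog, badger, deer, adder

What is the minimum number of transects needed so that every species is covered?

L2, L6, L8 together cover {bat, vole, otter, newt, hare, frog, badger, kingfisher, deer, heron, adder} — every species.
No 2 of the 8 transects cover everything (all 28 pairs fall short), so 3 is minimum.
Greedy (largest uncovered first) would take L1, L6, L2, L8 — 4 transects — but 3 suffice.

3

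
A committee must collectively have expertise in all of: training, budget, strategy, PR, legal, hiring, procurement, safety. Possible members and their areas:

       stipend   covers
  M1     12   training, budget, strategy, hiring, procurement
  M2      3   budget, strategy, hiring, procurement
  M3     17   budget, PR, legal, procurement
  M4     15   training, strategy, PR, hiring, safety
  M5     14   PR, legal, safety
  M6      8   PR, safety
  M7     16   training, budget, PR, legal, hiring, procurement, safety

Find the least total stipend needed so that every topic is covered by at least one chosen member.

19

M2, M7 cover every topic at stipend 3 + 16 = 19.
Any cover uses at least 2 members; among all covering selections none totals below 19.
Greedy by coverage-per-stipend would pick M2, M6, M7 for 27 — worse than the optimum 19.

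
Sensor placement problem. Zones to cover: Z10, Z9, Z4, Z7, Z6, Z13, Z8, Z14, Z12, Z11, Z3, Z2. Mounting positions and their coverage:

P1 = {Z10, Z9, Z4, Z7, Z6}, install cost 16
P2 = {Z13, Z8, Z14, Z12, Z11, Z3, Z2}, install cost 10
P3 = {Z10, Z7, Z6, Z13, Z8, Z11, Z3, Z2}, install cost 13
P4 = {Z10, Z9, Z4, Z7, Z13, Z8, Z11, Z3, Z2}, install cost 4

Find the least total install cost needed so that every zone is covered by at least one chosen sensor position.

26

P1, P2 cover every zone at install cost 16 + 10 = 26.
Any cover uses at least 2 sensor positions; among all covering selections none totals below 26.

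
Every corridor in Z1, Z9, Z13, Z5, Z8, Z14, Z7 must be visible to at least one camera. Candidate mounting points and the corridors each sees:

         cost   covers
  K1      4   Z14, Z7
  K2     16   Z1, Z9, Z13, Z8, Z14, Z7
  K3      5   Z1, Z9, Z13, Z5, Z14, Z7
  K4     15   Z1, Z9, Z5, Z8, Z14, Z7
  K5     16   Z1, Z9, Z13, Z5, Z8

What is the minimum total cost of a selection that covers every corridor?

20

K1, K5 cover every corridor at cost 4 + 16 = 20.
Any cover uses at least 2 camera mounts; among all covering selections none totals below 20.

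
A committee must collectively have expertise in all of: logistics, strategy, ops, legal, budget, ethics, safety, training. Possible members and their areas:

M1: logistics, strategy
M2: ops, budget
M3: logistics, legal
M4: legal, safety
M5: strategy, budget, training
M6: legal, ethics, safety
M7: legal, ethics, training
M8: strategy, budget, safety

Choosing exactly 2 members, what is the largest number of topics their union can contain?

6

Choosing M5, M6 covers {strategy, legal, budget, ethics, safety, training} — 6 topics.
No choice of 2 members does better; here logistics, ops are left uncovered.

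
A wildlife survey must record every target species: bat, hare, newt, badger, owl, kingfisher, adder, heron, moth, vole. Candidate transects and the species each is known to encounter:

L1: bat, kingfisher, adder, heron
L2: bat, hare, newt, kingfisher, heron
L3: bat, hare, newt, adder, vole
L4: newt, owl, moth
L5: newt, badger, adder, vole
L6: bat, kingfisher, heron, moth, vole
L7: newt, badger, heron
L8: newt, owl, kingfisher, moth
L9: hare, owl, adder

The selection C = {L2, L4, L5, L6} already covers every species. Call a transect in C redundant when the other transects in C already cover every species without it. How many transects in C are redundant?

1

Drop L2: hare uncovered — not redundant.
Drop L4: owl uncovered — not redundant.
Drop L5: badger, adder uncovered — not redundant.
Drop L6: the rest still cover every species — redundant.
1 redundant: L6.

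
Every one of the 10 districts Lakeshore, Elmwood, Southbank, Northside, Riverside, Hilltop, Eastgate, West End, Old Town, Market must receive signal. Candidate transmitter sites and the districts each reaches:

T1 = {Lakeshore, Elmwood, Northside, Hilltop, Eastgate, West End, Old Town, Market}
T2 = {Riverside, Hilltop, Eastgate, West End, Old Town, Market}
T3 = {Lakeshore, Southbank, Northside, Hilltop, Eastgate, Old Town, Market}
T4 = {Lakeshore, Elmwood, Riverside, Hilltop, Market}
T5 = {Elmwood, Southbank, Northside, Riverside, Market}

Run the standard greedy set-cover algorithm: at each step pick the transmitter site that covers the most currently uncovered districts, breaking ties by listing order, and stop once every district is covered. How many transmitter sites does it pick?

Pick 1: T1 covers 8 new districts (Lakeshore, Elmwood, Northside, Hilltop, Eastgate, West End, Old Town, Market).
Pick 2: T5 covers 2 new districts (Southbank, Riverside).
Greedy uses 2 transmitter sites.

2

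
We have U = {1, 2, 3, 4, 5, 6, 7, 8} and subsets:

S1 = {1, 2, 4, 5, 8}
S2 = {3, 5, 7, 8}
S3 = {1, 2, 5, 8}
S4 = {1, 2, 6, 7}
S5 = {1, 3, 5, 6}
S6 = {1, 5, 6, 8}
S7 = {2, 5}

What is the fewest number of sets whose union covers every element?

3

S1, S2, S4 together cover {1, 2, 3, 4, 5, 6, 7, 8} — every element.
No 2 of the 7 sets cover everything (all 21 pairs fall short), so 3 is minimum.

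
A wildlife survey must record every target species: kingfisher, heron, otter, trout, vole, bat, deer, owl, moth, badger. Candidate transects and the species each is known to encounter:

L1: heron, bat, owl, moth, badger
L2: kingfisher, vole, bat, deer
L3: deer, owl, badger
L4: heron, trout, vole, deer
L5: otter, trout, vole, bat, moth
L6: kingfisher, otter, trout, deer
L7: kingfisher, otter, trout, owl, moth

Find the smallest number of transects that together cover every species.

3

L1, L2, L5 together cover {kingfisher, heron, otter, trout, vole, bat, deer, owl, moth, badger} — every species.
No 2 of the 7 transects cover everything (all 21 pairs fall short), so 3 is minimum.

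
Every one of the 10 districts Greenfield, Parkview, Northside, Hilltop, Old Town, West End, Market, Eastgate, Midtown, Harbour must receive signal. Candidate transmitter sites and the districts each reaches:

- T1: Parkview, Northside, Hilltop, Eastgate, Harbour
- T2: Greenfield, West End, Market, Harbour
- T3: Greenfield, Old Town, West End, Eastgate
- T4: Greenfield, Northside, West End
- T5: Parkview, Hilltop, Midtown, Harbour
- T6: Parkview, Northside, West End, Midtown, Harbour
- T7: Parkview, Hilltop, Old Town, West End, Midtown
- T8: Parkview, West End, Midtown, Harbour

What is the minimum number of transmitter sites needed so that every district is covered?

3

T1, T2, T7 together cover {Greenfield, Parkview, Northside, Hilltop, Old Town, West End, Market, Eastgate, Midtown, Harbour} — every district.
No 2 of the 8 transmitter sites cover everything (all 28 pairs fall short), so 3 is minimum.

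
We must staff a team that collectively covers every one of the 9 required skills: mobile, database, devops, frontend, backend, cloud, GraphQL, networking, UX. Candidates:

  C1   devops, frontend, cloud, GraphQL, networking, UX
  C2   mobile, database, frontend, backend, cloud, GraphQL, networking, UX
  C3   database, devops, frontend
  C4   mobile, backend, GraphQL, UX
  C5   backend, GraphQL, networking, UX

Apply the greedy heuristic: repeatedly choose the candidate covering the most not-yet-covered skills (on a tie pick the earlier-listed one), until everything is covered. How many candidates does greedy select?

2

Pick 1: C2 covers 8 new skills (mobile, database, frontend, backend, cloud, GraphQL, networking, UX).
Pick 2: C1 covers 1 new skills (devops).
Greedy uses 2 candidates.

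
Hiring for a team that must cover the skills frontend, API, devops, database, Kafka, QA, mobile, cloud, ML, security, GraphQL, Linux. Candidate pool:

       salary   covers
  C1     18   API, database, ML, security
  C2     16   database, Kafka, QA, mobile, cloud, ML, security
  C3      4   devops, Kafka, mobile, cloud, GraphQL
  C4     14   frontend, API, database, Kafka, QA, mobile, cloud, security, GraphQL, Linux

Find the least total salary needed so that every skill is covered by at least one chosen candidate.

34

C2, C3, C4 cover every skill at salary 16 + 4 + 14 = 34.
Any cover uses at least 3 candidates; among all covering selections none totals below 34.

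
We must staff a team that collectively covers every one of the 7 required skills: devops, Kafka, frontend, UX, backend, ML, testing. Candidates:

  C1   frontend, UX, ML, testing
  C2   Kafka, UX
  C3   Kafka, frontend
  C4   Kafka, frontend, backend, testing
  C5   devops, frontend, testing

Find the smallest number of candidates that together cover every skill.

3

C1, C4, C5 together cover {devops, Kafka, frontend, UX, backend, ML, testing} — every skill.
No 2 of the 5 candidates cover everything (all 10 pairs fall short), so 3 is minimum.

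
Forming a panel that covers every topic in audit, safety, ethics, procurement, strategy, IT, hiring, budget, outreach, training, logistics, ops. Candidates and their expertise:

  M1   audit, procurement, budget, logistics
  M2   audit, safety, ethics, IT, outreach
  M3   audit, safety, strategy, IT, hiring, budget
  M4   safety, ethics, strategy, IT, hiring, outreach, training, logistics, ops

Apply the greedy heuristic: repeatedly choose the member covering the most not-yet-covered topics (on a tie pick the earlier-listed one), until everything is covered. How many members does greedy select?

Pick 1: M4 covers 9 new topics (safety, ethics, strategy, IT, hiring, outreach, training, logistics, ops).
Pick 2: M1 covers 3 new topics (audit, procurement, budget).
Greedy uses 2 members.

2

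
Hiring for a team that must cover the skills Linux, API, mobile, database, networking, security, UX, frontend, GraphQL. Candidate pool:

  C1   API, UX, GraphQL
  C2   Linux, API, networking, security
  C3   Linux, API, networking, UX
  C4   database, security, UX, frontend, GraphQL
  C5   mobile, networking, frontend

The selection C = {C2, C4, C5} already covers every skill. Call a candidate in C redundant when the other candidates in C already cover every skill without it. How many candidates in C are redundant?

Drop C2: Linux, API uncovered — not redundant.
Drop C4: database, UX, GraphQL uncovered — not redundant.
Drop C5: mobile uncovered — not redundant.
None of the candidates in C is redundant.

0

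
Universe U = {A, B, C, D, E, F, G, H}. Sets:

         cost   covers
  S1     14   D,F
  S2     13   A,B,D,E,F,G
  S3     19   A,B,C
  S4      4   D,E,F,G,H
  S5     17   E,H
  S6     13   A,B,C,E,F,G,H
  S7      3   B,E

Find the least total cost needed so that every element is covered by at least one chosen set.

S4, S6 cover every element at cost 4 + 13 = 17.
Any cover uses at least 2 sets; among all covering selections none totals below 17.
Greedy by coverage-per-cost would pick S4, S7, S6 for 20 — worse than the optimum 17.

17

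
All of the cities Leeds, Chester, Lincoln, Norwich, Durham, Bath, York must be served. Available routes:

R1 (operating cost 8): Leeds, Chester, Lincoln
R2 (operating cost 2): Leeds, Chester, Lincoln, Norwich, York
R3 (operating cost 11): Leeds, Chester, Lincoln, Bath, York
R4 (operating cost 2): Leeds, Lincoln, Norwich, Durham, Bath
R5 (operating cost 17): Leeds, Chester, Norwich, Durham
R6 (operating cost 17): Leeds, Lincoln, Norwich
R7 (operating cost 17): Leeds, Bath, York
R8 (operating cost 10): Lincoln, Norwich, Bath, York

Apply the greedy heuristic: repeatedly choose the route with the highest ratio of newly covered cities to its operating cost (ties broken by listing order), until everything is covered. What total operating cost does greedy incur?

4

Pick 1: R2 adds 5 new (Leeds, Chester, Lincoln, Norwich, York) at operating cost 2 (ratio 5/2).
Pick 2: R4 adds 2 new (Durham, Bath) at operating cost 2 (ratio 2/2).
Greedy total operating cost: 2 + 2 = 4.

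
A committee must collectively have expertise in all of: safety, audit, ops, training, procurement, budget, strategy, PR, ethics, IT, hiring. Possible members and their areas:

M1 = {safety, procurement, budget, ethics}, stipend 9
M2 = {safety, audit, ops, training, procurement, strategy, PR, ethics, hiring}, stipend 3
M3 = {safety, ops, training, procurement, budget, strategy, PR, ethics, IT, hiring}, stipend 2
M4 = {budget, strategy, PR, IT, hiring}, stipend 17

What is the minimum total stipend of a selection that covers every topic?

M2, M3 cover every topic at stipend 3 + 2 = 5.
Any cover uses at least 2 members; among all covering selections none totals below 5.

5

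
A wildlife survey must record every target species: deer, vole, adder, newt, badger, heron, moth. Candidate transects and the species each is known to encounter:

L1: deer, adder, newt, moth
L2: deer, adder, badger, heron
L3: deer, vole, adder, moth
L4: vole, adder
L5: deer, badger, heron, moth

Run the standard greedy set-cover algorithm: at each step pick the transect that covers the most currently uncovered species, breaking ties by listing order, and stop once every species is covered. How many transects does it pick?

Pick 1: L1 covers 4 new species (deer, adder, newt, moth).
Pick 2: L2 covers 2 new species (badger, heron).
Pick 3: L3 covers 1 new species (vole).
Greedy uses 3 transects.

3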